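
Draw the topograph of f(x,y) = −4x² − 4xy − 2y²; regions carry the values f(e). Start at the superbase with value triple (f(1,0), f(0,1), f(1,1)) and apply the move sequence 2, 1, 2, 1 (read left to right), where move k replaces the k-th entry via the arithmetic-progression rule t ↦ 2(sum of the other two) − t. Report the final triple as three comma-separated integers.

start (-4,-2,-10) = (f(1,0),f(0,1),f(1,1))
replace slot 2: 2·((-4)+(-10)) − (-2) = -26 → (-4,-26,-10)
replace slot 1: 2·((-26)+(-10)) − (-4) = -68 → (-68,-26,-10)
replace slot 2: 2·((-68)+(-10)) − (-26) = -130 → (-68,-130,-10)
replace slot 1: 2·((-130)+(-10)) − (-68) = -212 → (-212,-130,-10)

-212,-130,-10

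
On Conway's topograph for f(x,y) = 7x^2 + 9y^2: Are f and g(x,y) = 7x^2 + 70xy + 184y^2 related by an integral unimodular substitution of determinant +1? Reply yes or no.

D₁ = -252, D₂ = -252
f: reduced (well bottom): (7,0,9) with a≤c, −a<b≤a
g: translate: b→0 (≡70 mod 14), so (7,70,184)→(7,0,9)
g: reduced (well bottom): (7,0,9) with a≤c, −a<b≤a
reduced forms (7, 0, 9) vs (7, 0, 9) ⇒ equivalent

yes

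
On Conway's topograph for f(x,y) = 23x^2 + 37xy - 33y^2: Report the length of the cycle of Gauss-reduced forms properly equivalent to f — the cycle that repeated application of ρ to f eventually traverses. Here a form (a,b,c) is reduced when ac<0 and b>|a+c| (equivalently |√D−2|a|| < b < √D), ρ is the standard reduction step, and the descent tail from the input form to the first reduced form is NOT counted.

D = 4405, ⌊√D⌋ = 66
river: ρ → (-33,29,27)
river: ρ → (27,25,-35)
river: ρ → (-35,45,17)
river: ρ → (17,57,-17)
river: ρ → (-17,45,35)
river: ρ → (35,25,-27)
river: ρ → (-27,29,33)
river: ρ → (33,37,-23)
river: ρ → (-23,55,15)
river: ρ → (15,65,-3)
river: ρ → (-3,61,57)
river: ρ → (57,53,-7)
river: ρ → (-7,59,33)
river: ρ → (33,7,-33)
river: ρ → (-33,59,7)
river: ρ → (7,53,-57)
river: ρ → (-57,61,3)
river: ρ → (3,65,-15)
river: ρ → (-15,55,23)
river: ρ → (23,37,-33)
ρ-cycle length = 20 (tail of 0 descent steps not counted)

20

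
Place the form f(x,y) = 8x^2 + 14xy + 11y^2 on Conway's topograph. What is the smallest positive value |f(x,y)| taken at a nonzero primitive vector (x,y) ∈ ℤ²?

translate: b→-2 (≡14 mod 16), so (8,14,11)→(8,-2,5)
flip: (8,-2,5)→(5,2,8)
reduced (well bottom): (5,2,8) with a≤c, −a<b≤a
well minimum = a = 5

5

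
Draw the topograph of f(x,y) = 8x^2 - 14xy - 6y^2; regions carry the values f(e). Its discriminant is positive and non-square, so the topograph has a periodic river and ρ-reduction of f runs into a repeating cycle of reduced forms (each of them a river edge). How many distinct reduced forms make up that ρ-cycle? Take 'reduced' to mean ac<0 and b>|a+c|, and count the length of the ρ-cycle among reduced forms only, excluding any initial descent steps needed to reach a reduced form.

D = 388, ⌊√D⌋ = 19
descent: ρ → (-6,14,8)  [lands on river]
river: ρ → (8,18,-2)
river: ρ → (-2,18,8)
river: ρ → (8,14,-6)
river: ρ → (-6,10,12)
river: ρ → (12,14,-4)
river: ρ → (-4,18,4)
river: ρ → (4,14,-12)
river: ρ → (-12,10,6)
river: ρ → (6,14,-8)
river: ρ → (-8,18,2)
river: ρ → (2,18,-8)
river: ρ → (-8,14,6)
river: ρ → (6,10,-12)
river: ρ → (-12,14,4)
river: ρ → (4,18,-4)
river: ρ → (-4,14,12)
river: ρ → (12,10,-6)
ρ-cycle length = 18 (tail of 1 descent step not counted)

18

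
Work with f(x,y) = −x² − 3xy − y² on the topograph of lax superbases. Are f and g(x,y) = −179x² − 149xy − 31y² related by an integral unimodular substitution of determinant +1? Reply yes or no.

D₁ = 5, D₂ = 5
river cycle of f (length 2): (-1, 1, 1), (1, 1, -1)
river cycle of g (length 2): (-1, 1, 1), (1, 1, -1)
cycles coincide ⇒ equivalent

yes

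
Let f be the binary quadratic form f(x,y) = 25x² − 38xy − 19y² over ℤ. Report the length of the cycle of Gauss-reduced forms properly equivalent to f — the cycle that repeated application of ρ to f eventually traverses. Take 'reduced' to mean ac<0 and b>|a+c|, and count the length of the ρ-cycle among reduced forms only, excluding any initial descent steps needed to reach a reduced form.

D = 3344, ⌊√D⌋ = 57
descent: ρ → (-19,38,25)  [lands on river]
river: ρ → (25,12,-32)
river: ρ → (-32,52,5)
river: ρ → (5,48,-52)
river: ρ → (-52,56,1)
river: ρ → (1,56,-52)
river: ρ → (-52,48,5)
river: ρ → (5,52,-32)
river: ρ → (-32,12,25)
river: ρ → (25,38,-19)
ρ-cycle length = 10 (tail of 1 descent step not counted)

10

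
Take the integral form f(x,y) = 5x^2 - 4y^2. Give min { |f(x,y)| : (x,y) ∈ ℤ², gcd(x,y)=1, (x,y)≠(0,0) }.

descent: ρ → (-4,8,1)  [lands on river]
river: ρ → (1,8,-4)
closes: descent 1, river 2
min |a| on river = 1

1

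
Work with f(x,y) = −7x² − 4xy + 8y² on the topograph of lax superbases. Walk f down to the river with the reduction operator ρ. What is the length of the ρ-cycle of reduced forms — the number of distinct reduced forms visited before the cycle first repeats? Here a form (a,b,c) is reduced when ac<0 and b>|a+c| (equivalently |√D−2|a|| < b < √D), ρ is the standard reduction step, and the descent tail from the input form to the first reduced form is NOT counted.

D = 240, ⌊√D⌋ = 15
descent: ρ → (8,4,-7)  [lands on river]
river: ρ → (-7,10,5)
river: ρ → (5,10,-7)
river: ρ → (-7,4,8)
river: ρ → (8,12,-3)
river: ρ → (-3,12,8)
ρ-cycle length = 6 (tail of 1 descent step not counted)

6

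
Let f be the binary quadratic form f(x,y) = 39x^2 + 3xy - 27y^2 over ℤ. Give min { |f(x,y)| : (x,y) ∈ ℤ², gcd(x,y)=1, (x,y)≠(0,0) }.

descent: ρ → (-27,51,15)  [lands on river]
river: ρ → (15,39,-45)
river: ρ → (-45,51,9)
river: ρ → (9,57,-27)
closes: descent 1, river 4
min |a| on river = 9

9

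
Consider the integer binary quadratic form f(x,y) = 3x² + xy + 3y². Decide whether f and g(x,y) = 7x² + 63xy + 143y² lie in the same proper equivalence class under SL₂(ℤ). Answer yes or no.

D₁ = -35, D₂ = -35
f: reduced (well bottom): (3,1,3) with a≤c, −a<b≤a
g: translate: b→7 (≡63 mod 14), so (7,63,143)→(7,7,3)
g: flip: (7,7,3)→(3,-7,7)
g: translate: b→-1 (≡-7 mod 6), so (3,-7,7)→(3,-1,3)
g: flip: (3,-1,3)→(3,1,3)
g: reduced (well bottom): (3,1,3) with a≤c, −a<b≤a
reduced forms (3, 1, 3) vs (3, 1, 3) ⇒ equivalent

yes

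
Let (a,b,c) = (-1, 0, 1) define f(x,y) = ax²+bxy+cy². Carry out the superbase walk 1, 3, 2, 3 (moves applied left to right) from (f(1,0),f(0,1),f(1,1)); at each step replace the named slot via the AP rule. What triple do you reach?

start (-1,1,0) = (f(1,0),f(0,1),f(1,1))
replace slot 1: 2·(1+0) − (-1) = 3 → (3,1,0)
replace slot 3: 2·(3+1) − 0 = 8 → (3,1,8)
replace slot 2: 2·(3+8) − 1 = 21 → (3,21,8)
replace slot 3: 2·(3+21) − 8 = 40 → (3,21,40)

3,21,40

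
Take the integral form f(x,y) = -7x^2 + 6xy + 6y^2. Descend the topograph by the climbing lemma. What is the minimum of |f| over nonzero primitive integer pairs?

river: ρ → (6,6,-7)
river: ρ → (-7,8,5)
river: ρ → (5,12,-3)
river: ρ → (-3,12,5)
river: ρ → (5,8,-7)
river: ρ → (-7,6,6)
closes: descent 0, river 6
min |a| on river = 3

3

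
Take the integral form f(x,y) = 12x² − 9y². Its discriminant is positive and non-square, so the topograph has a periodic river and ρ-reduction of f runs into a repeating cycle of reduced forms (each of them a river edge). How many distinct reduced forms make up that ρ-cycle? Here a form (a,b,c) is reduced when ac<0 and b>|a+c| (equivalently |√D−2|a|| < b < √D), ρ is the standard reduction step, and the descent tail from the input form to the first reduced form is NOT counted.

D = 432, ⌊√D⌋ = 20
descent: ρ → (-9,18,3)  [lands on river]
river: ρ → (3,18,-9)
ρ-cycle length = 2 (tail of 1 descent step not counted)

2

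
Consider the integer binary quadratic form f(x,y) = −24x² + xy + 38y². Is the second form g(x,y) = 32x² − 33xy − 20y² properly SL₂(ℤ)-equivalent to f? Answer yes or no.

D₁ = 3649, D₂ = 3649
river cycle of f (length 110): (-24, 49, 13), (13, 55, -12), (-12, 41, 41), (41, 41, -12), (-12, 55, 13), (13, 49, -24), (-24, 47, 15), (15, 43, -30), (-30, 17, 28), (28, 39, -19), … (100 more)
river cycle of g (length 98): (-20, 33, 32), (32, 31, -21), (-21, 53, 10), (10, 47, -36), (-36, 25, 21), (21, 59, -2), (-2, 57, 50), (50, 43, -9), (-9, 47, 40), (40, 33, -16), … (88 more)
cycles differ ⇒ inequivalent

no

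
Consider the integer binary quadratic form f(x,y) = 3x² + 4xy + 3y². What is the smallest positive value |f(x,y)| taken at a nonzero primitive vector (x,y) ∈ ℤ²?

translate: b→-2 (≡4 mod 6), so (3,4,3)→(3,-2,2)
flip: (3,-2,2)→(2,2,3)
reduced (well bottom): (2,2,3) with a≤c, −a<b≤a
well minimum = a = 2

2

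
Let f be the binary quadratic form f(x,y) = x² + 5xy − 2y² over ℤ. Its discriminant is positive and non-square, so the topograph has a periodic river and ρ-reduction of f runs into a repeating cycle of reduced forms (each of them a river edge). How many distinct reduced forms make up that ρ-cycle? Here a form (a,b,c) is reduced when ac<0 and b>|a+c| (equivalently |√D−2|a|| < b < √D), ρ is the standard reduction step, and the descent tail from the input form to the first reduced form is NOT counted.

D = 33, ⌊√D⌋ = 5
river: ρ → (-2,3,3)
river: ρ → (3,3,-2)
river: ρ → (-2,5,1)
river: ρ → (1,5,-2)
ρ-cycle length = 4 (tail of 0 descent steps not counted)

4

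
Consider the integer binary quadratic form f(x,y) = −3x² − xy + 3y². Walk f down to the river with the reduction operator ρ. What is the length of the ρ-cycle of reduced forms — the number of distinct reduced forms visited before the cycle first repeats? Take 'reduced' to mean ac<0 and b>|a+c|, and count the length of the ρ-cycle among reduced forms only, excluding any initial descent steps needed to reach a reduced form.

D = 37, ⌊√D⌋ = 6
descent: ρ → (3,1,-3)  [lands on river]
river: ρ → (-3,5,1)
river: ρ → (1,5,-3)
river: ρ → (-3,1,3)
river: ρ → (3,5,-1)
river: ρ → (-1,5,3)
ρ-cycle length = 6 (tail of 1 descent step not counted)

6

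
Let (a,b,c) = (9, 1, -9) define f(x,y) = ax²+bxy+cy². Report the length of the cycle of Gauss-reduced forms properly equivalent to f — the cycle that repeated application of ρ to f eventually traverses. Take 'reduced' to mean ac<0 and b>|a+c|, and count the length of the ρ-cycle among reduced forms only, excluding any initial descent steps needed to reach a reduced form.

D = 325, ⌊√D⌋ = 18
river: ρ → (-9,17,1)
river: ρ → (1,17,-9)
river: ρ → (-9,1,9)
river: ρ → (9,17,-1)
river: ρ → (-1,17,9)
river: ρ → (9,1,-9)
ρ-cycle length = 6 (tail of 0 descent steps not counted)

6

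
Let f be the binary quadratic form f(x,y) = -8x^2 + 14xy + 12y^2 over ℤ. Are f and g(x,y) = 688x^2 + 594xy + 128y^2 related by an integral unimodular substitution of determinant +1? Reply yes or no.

D₁ = 580, D₂ = 580
river cycle of f (length 10): (12, 10, -10), (-10, 10, 12), (12, 14, -8), (-8, 18, 8), (8, 14, -12), (-12, 10, 10), (10, 10, -12), (-12, 14, 8), (8, 18, -8), (-8, 14, 12)
river cycle of g (length 10): (12, 10, -10), (-10, 10, 12), (12, 14, -8), (-8, 18, 8), (8, 14, -12), (-12, 10, 10), (10, 10, -12), (-12, 14, 8), (8, 18, -8), (-8, 14, 12)
cycles coincide ⇒ equivalent

yes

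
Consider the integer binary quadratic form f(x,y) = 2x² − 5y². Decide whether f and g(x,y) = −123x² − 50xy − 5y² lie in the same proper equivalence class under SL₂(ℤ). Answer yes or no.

D₁ = 40, D₂ = 40
river cycle of f (length 6): (2, 4, -3), (-3, 2, 3), (3, 4, -2), (-2, 4, 3), (3, 2, -3), (-3, 4, 2)
river cycle of g (length 6): (2, 4, -3), (-3, 2, 3), (3, 4, -2), (-2, 4, 3), (3, 2, -3), (-3, 4, 2)
cycles coincide ⇒ equivalent

yes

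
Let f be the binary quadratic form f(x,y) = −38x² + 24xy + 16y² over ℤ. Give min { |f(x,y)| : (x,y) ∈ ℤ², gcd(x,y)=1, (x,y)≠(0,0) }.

river: ρ → (16,40,-22)
river: ρ → (-22,48,8)
river: ρ → (8,48,-22)
river: ρ → (-22,40,16)
river: ρ → (16,24,-38)
river: ρ → (-38,52,2)
river: ρ → (2,52,-38)
river: ρ → (-38,24,16)
closes: descent 0, river 8
min |a| on river = 2

2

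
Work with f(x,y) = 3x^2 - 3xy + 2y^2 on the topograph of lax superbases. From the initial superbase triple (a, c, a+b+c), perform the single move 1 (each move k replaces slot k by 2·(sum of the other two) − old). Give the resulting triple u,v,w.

start (3,2,2) = (f(1,0),f(0,1),f(1,1))
replace slot 1: 2·(2+2) − 3 = 5 → (5,2,2)

5,2,2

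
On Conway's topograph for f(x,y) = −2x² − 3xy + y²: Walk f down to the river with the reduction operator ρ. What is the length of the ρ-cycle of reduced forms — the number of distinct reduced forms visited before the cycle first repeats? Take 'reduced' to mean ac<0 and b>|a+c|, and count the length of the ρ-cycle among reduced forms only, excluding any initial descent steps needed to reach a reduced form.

D = 17, ⌊√D⌋ = 4
descent: ρ → (1,3,-2)  [lands on river]
river: ρ → (-2,1,2)
river: ρ → (2,3,-1)
river: ρ → (-1,3,2)
river: ρ → (2,1,-2)
river: ρ → (-2,3,1)
ρ-cycle length = 6 (tail of 1 descent step not counted)

6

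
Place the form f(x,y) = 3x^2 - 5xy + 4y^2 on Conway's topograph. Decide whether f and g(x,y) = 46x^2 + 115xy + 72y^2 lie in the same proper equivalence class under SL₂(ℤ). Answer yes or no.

D₁ = -23, D₂ = -23
f: translate: b→1 (≡-5 mod 6), so (3,-5,4)→(3,1,2)
f: flip: (3,1,2)→(2,-1,3)
f: reduced (well bottom): (2,-1,3) with a≤c, −a<b≤a
g: translate: b→23 (≡115 mod 92), so (46,115,72)→(46,23,3)
g: flip: (46,23,3)→(3,-23,46)
g: translate: b→1 (≡-23 mod 6), so (3,-23,46)→(3,1,2)
g: flip: (3,1,2)→(2,-1,3)
g: reduced (well bottom): (2,-1,3) with a≤c, −a<b≤a
reduced forms (2, -1, 3) vs (2, -1, 3) ⇒ equivalent

yes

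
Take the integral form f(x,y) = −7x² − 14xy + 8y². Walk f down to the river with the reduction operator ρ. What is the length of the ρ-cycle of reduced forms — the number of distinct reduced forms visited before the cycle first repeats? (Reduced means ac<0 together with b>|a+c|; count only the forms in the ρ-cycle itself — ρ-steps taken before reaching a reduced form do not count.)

D = 420, ⌊√D⌋ = 20
descent: ρ → (8,14,-7)  [lands on river]
river: ρ → (-7,14,8)
river: ρ → (8,18,-3)
river: ρ → (-3,18,8)
ρ-cycle length = 4 (tail of 1 descent step not counted)

4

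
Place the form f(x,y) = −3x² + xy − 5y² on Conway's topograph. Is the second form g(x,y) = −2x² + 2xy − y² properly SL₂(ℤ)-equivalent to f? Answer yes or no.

D₁ = -59, D₂ = -4
discriminants differ ⇒ not SL₂(ℤ)-equivalent

no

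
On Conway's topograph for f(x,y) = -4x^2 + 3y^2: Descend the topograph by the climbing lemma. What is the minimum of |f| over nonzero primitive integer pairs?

descent: ρ → (3,6,-1)  [lands on river]
river: ρ → (-1,6,3)
closes: descent 1, river 2
min |a| on river = 1

1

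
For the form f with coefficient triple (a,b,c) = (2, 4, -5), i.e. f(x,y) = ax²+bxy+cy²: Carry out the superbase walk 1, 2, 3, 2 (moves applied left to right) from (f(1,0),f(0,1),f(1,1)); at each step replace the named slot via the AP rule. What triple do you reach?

start (2,-5,1) = (f(1,0),f(0,1),f(1,1))
replace slot 1: 2·((-5)+1) − 2 = -10 → (-10,-5,1)
replace slot 2: 2·((-10)+1) − (-5) = -13 → (-10,-13,1)
replace slot 3: 2·((-10)+(-13)) − 1 = -47 → (-10,-13,-47)
replace slot 2: 2·((-10)+(-47)) − (-13) = -101 → (-10,-101,-47)

-10,-101,-47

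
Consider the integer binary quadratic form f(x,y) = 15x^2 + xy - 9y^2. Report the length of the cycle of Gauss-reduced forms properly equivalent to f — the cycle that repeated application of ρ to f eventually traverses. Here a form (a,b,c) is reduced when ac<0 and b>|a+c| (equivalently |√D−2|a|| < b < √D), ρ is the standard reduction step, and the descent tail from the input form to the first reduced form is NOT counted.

D = 541, ⌊√D⌋ = 23
descent: ρ → (-9,17,7)  [lands on river]
river: ρ → (7,11,-15)
river: ρ → (-15,19,3)
river: ρ → (3,23,-1)
river: ρ → (-1,23,3)
river: ρ → (3,19,-15)
river: ρ → (-15,11,7)
river: ρ → (7,17,-9)
river: ρ → (-9,19,5)
river: ρ → (5,21,-5)
river: ρ → (-5,19,9)
river: ρ → (9,17,-7)
river: ρ → (-7,11,15)
river: ρ → (15,19,-3)
river: ρ → (-3,23,1)
river: ρ → (1,23,-3)
river: ρ → (-3,19,15)
river: ρ → (15,11,-7)
river: ρ → (-7,17,9)
river: ρ → (9,19,-5)
river: ρ → (-5,21,5)
river: ρ → (5,19,-9)
ρ-cycle length = 22 (tail of 1 descent step not counted)

22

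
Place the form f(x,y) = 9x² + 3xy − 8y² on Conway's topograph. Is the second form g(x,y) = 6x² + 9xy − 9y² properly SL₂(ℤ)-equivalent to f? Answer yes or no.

D₁ = 297, D₂ = 297
river cycle of f (length 10): (-8, 13, 4), (4, 11, -11), (-11, 11, 4), (4, 13, -8), (-8, 3, 9), (9, 15, -2), (-2, 17, 1), (1, 17, -2), (-2, 15, 9), (9, 3, -8)
river cycle of g (length 4): (-9, 9, 6), (6, 15, -3), (-3, 15, 6), (6, 9, -9)
cycles differ ⇒ inequivalent

no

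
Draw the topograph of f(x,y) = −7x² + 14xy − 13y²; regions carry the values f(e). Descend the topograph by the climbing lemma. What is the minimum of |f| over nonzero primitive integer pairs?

translate: b→0 (≡-14 mod 14), so (7,-14,13)→(7,0,6)
flip: (7,0,6)→(6,0,7)
reduced (well bottom): (6,0,7) with a≤c, −a<b≤a
well minimum |f| = |-6| = 6 (negative-definite)

6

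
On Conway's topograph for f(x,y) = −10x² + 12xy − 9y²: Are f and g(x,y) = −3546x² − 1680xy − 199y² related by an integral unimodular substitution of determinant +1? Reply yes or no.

D₁ = -216, D₂ = -216
f is negative-definite; reduce −f:
−f: translate: b→8 (≡-12 mod 20), so (10,-12,9)→(10,8,7)
−f: flip: (10,8,7)→(7,-8,10)
−f: translate: b→6 (≡-8 mod 14), so (7,-8,10)→(7,6,9)
−f: reduced (well bottom): (7,6,9) with a≤c, −a<b≤a
flip sign back: reduced form of f is (-7,-6,-9)
g is negative-definite; reduce −g:
−g: flip: (3546,1680,199)→(199,-1680,3546)
−g: translate: b→-88 (≡-1680 mod 398), so (199,-1680,3546)→(199,-88,10)
−g: flip: (199,-88,10)→(10,88,199)
−g: translate: b→8 (≡88 mod 20), so (10,88,199)→(10,8,7)
−g: flip: (10,8,7)→(7,-8,10)
−g: translate: b→6 (≡-8 mod 14), so (7,-8,10)→(7,6,9)
−g: reduced (well bottom): (7,6,9) with a≤c, −a<b≤a
flip sign back: reduced form of g is (-7,-6,-9)
reduced forms (-7, -6, -9) vs (-7, -6, -9) ⇒ equivalent

yes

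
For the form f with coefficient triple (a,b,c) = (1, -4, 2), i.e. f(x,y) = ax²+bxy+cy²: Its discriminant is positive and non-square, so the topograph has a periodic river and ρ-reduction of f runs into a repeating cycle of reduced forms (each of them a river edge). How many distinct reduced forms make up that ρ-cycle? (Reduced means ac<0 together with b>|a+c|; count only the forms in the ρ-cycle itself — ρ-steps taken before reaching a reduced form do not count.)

D = 8, ⌊√D⌋ = 2
descent: ρ → (2,0,-1)
descent: ρ → (-1,2,1)  [lands on river]
river: ρ → (1,2,-1)
ρ-cycle length = 2 (tail of 2 descent steps not counted)

2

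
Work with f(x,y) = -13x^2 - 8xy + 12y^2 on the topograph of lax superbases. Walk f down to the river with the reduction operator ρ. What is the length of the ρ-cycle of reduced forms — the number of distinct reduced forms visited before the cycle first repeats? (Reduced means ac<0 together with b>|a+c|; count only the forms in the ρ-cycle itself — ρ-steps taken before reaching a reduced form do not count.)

D = 688, ⌊√D⌋ = 26
descent: ρ → (12,8,-13)  [lands on river]
river: ρ → (-13,18,7)
river: ρ → (7,24,-4)
river: ρ → (-4,24,7)
river: ρ → (7,18,-13)
river: ρ → (-13,8,12)
river: ρ → (12,16,-9)
river: ρ → (-9,20,8)
river: ρ → (8,12,-17)
river: ρ → (-17,22,3)
river: ρ → (3,26,-1)
river: ρ → (-1,26,3)
river: ρ → (3,22,-17)
river: ρ → (-17,12,8)
river: ρ → (8,20,-9)
river: ρ → (-9,16,12)
ρ-cycle length = 16 (tail of 1 descent step not counted)

16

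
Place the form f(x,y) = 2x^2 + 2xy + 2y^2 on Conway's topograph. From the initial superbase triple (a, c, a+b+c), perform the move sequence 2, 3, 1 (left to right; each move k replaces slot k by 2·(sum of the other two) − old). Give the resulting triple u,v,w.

start (2,2,6) = (f(1,0),f(0,1),f(1,1))
replace slot 2: 2·(2+6) − 2 = 14 → (2,14,6)
replace slot 3: 2·(2+14) − 6 = 26 → (2,14,26)
replace slot 1: 2·(14+26) − 2 = 78 → (78,14,26)

78,14,26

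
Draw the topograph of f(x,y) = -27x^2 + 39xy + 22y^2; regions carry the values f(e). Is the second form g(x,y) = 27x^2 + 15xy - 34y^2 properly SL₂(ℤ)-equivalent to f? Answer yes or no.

D₁ = 3897, D₂ = 3897
river cycle of f (length 42): (22, 49, -17), (-17, 53, 16), (16, 43, -32), (-32, 21, 27), (27, 33, -26), (-26, 19, 34), (34, 49, -11), (-11, 61, 4), (4, 59, -26), (-26, 45, 18), … (32 more)
river cycle of g (length 42): (-34, 53, 8), (8, 59, -13), (-13, 45, 36), (36, 27, -22), (-22, 61, 2), (2, 59, -52), (-52, 45, 9), (9, 45, -52), (-52, 59, 2), (2, 61, -22), … (32 more)
cycles differ ⇒ inequivalent

no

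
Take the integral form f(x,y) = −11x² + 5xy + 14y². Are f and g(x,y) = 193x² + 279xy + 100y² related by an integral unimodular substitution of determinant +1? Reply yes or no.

D₁ = 641, D₂ = 641
river cycle of f (length 46): (14, 23, -2), (-2, 25, 2), (2, 23, -14), (-14, 5, 11), (11, 17, -8), (-8, 15, 13), (13, 11, -10), (-10, 9, 14), (14, 19, -5), (-5, 21, 10), … (36 more)
river cycle of g (length 46): (14, 23, -2), (-2, 25, 2), (2, 23, -14), (-14, 5, 11), (11, 17, -8), (-8, 15, 13), (13, 11, -10), (-10, 9, 14), (14, 19, -5), (-5, 21, 10), … (36 more)
cycles coincide ⇒ equivalent

yes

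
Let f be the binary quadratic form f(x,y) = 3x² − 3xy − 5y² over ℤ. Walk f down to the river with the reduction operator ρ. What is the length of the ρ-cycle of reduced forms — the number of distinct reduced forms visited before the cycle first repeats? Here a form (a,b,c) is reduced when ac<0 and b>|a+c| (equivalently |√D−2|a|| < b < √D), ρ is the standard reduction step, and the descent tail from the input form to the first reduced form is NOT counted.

D = 69, ⌊√D⌋ = 8
descent: ρ → (-5,3,3)  [lands on river]
river: ρ → (3,3,-5)
river: ρ → (-5,7,1)
river: ρ → (1,7,-5)
ρ-cycle length = 4 (tail of 1 descent step not counted)

4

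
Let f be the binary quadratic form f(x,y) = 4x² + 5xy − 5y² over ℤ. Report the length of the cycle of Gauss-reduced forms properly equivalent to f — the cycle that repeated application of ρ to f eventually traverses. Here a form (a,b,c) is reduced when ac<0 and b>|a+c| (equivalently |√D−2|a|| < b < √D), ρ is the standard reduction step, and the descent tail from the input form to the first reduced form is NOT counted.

D = 105, ⌊√D⌋ = 10
river: ρ → (-5,5,4)
river: ρ → (4,3,-6)
river: ρ → (-6,9,1)
river: ρ → (1,9,-6)
river: ρ → (-6,3,4)
river: ρ → (4,5,-5)
ρ-cycle length = 6 (tail of 0 descent steps not counted)

6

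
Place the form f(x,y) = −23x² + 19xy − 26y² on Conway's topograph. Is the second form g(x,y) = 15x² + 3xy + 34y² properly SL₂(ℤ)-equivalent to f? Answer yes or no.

D₁ = -2031, D₂ = -2031
f is negative-definite; reduce −f:
−f: reduced (well bottom): (23,-19,26) with a≤c, −a<b≤a
flip sign back: reduced form of f is (-23,19,-26)
g: reduced (well bottom): (15,3,34) with a≤c, −a<b≤a
reduced forms (-23, 19, -26) vs (15, 3, 34) ⇒ inequivalent

no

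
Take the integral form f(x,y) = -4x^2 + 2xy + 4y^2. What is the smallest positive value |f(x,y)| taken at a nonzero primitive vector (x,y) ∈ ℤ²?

river: ρ → (4,6,-2)
river: ρ → (-2,6,4)
river: ρ → (4,2,-4)
river: ρ → (-4,6,2)
river: ρ → (2,6,-4)
river: ρ → (-4,2,4)
closes: descent 0, river 6
min |a| on river = 2

2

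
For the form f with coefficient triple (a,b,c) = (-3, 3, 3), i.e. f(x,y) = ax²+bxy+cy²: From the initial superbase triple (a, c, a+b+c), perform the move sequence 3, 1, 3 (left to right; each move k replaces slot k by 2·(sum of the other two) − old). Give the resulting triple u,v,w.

start (-3,3,3) = (f(1,0),f(0,1),f(1,1))
replace slot 3: 2·((-3)+3) − 3 = -3 → (-3,3,-3)
replace slot 1: 2·(3+(-3)) − (-3) = 3 → (3,3,-3)
replace slot 3: 2·(3+3) − (-3) = 15 → (3,3,15)

3,3,15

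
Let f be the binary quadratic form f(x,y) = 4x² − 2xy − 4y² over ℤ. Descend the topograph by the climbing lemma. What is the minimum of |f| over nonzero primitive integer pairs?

descent: ρ → (-4,2,4)  [lands on river]
river: ρ → (4,6,-2)
river: ρ → (-2,6,4)
river: ρ → (4,2,-4)
river: ρ → (-4,6,2)
river: ρ → (2,6,-4)
closes: descent 1, river 6
min |a| on river = 2

2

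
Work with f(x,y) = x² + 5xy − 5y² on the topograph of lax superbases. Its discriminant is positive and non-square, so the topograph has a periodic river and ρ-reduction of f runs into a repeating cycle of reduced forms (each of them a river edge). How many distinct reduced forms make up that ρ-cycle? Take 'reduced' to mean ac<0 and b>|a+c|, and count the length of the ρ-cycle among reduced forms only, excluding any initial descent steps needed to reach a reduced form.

D = 45, ⌊√D⌋ = 6
river: ρ → (-5,5,1)
river: ρ → (1,5,-5)
ρ-cycle length = 2 (tail of 0 descent steps not counted)

2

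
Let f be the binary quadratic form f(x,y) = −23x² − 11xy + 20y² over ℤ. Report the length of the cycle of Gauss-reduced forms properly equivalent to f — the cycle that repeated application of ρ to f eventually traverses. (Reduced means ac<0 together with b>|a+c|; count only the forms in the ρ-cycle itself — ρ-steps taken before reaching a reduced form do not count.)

D = 1961, ⌊√D⌋ = 44
descent: ρ → (20,11,-23)  [lands on river]
river: ρ → (-23,35,8)
river: ρ → (8,29,-35)
river: ρ → (-35,41,2)
river: ρ → (2,43,-14)
river: ρ → (-14,41,5)
river: ρ → (5,39,-22)
river: ρ → (-22,5,22)
river: ρ → (22,39,-5)
river: ρ → (-5,41,14)
river: ρ → (14,43,-2)
river: ρ → (-2,41,35)
river: ρ → (35,29,-8)
river: ρ → (-8,35,23)
river: ρ → (23,11,-20)
river: ρ → (-20,29,14)
river: ρ → (14,27,-22)
river: ρ → (-22,17,19)
river: ρ → (19,21,-20)
river: ρ → (-20,19,20)
river: ρ → (20,21,-19)
river: ρ → (-19,17,22)
river: ρ → (22,27,-14)
river: ρ → (-14,29,20)
ρ-cycle length = 24 (tail of 1 descent step not counted)

24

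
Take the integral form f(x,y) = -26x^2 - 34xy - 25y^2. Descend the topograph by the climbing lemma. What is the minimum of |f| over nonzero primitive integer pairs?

translate: b→-18 (≡34 mod 52), so (26,34,25)→(26,-18,17)
flip: (26,-18,17)→(17,18,26)
translate: b→-16 (≡18 mod 34), so (17,18,26)→(17,-16,25)
reduced (well bottom): (17,-16,25) with a≤c, −a<b≤a
well minimum |f| = |-17| = 17 (negative-definite)

17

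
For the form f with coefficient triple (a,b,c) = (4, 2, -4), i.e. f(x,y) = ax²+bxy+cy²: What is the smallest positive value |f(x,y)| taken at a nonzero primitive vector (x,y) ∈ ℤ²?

river: ρ → (-4,6,2)
river: ρ → (2,6,-4)
river: ρ → (-4,2,4)
river: ρ → (4,6,-2)
river: ρ → (-2,6,4)
river: ρ → (4,2,-4)
closes: descent 0, river 6
min |a| on river = 2

2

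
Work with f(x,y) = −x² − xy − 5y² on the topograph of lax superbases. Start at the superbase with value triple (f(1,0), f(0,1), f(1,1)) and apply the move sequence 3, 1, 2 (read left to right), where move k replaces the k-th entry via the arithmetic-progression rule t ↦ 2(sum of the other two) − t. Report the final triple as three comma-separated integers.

start (-1,-5,-7) = (f(1,0),f(0,1),f(1,1))
replace slot 3: 2·((-1)+(-5)) − (-7) = -5 → (-1,-5,-5)
replace slot 1: 2·((-5)+(-5)) − (-1) = -19 → (-19,-5,-5)
replace slot 2: 2·((-19)+(-5)) − (-5) = -43 → (-19,-43,-5)

-19,-43,-5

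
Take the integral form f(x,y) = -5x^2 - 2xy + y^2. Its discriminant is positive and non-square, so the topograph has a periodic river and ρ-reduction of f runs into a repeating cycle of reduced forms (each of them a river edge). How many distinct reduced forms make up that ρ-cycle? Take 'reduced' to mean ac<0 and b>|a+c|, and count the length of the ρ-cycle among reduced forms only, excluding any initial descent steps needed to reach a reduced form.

D = 24, ⌊√D⌋ = 4
descent: ρ → (1,4,-2)  [lands on river]
river: ρ → (-2,4,1)
ρ-cycle length = 2 (tail of 1 descent step not counted)

2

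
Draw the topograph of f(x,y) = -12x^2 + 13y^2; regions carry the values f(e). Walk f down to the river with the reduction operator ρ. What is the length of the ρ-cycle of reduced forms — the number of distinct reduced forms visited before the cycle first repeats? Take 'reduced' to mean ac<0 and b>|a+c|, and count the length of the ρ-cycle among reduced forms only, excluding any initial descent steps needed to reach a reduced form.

D = 624, ⌊√D⌋ = 24
descent: ρ → (13,0,-12)
descent: ρ → (-12,24,1)  [lands on river]
river: ρ → (1,24,-12)
ρ-cycle length = 2 (tail of 2 descent steps not counted)

2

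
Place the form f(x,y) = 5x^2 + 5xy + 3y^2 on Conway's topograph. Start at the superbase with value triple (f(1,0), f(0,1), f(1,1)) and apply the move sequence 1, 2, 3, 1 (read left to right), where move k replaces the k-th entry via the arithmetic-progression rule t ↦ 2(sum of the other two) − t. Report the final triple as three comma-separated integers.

start (5,3,13) = (f(1,0),f(0,1),f(1,1))
replace slot 1: 2·(3+13) − 5 = 27 → (27,3,13)
replace slot 2: 2·(27+13) − 3 = 77 → (27,77,13)
replace slot 3: 2·(27+77) − 13 = 195 → (27,77,195)
replace slot 1: 2·(77+195) − 27 = 517 → (517,77,195)

517,77,195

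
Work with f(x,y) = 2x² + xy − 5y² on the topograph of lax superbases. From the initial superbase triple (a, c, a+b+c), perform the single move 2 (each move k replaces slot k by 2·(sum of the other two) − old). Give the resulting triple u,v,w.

start (2,-5,-2) = (f(1,0),f(0,1),f(1,1))
replace slot 2: 2·(2+(-2)) − (-5) = 5 → (2,5,-2)

2,5,-2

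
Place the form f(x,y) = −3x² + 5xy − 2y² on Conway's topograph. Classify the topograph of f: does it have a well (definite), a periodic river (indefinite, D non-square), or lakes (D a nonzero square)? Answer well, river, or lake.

D = b²−4ac = 5² − 4·(-3)·(-2) = 1
D = 1² is a perfect square ⇒ form factors over ℤ ⇒ lakes

lake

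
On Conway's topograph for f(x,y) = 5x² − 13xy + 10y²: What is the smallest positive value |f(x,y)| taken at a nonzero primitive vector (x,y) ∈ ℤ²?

translate: b→-3 (≡-13 mod 10), so (5,-13,10)→(5,-3,2)
flip: (5,-3,2)→(2,3,5)
translate: b→-1 (≡3 mod 4), so (2,3,5)→(2,-1,4)
reduced (well bottom): (2,-1,4) with a≤c, −a<b≤a
well minimum = a = 2

2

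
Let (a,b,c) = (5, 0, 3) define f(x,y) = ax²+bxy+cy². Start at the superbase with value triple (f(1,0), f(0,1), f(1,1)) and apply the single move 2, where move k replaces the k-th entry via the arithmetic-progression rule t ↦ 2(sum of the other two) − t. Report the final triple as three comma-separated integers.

start (5,3,8) = (f(1,0),f(0,1),f(1,1))
replace slot 2: 2·(5+8) − 3 = 23 → (5,23,8)

5,23,8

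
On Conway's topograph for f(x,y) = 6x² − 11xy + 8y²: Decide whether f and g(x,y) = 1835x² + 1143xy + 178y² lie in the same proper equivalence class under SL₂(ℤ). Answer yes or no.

D₁ = -71, D₂ = -71
f: translate: b→1 (≡-11 mod 12), so (6,-11,8)→(6,1,3)
f: flip: (6,1,3)→(3,-1,6)
f: reduced (well bottom): (3,-1,6) with a≤c, −a<b≤a
g: flip: (1835,1143,178)→(178,-1143,1835)
g: translate: b→-75 (≡-1143 mod 356), so (178,-1143,1835)→(178,-75,8)
g: flip: (178,-75,8)→(8,75,178)
g: translate: b→-5 (≡75 mod 16), so (8,75,178)→(8,-5,3)
g: flip: (8,-5,3)→(3,5,8)
g: translate: b→-1 (≡5 mod 6), so (3,5,8)→(3,-1,6)
g: reduced (well bottom): (3,-1,6) with a≤c, −a<b≤a
reduced forms (3, -1, 6) vs (3, -1, 6) ⇒ equivalent

yes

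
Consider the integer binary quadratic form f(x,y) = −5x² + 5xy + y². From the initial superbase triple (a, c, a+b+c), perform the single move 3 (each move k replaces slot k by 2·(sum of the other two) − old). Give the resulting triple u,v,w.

start (-5,1,1) = (f(1,0),f(0,1),f(1,1))
replace slot 3: 2·((-5)+1) − 1 = -9 → (-5,1,-9)

-5,1,-9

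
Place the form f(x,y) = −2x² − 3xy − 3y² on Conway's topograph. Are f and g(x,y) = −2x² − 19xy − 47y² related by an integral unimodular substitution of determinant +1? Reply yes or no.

D₁ = -15, D₂ = -15
f is negative-definite; reduce −f:
−f: translate: b→-1 (≡3 mod 4), so (2,3,3)→(2,-1,2)
−f: flip: (2,-1,2)→(2,1,2)
−f: reduced (well bottom): (2,1,2) with a≤c, −a<b≤a
flip sign back: reduced form of f is (-2,-1,-2)
g is negative-definite; reduce −g:
−g: translate: b→-1 (≡19 mod 4), so (2,19,47)→(2,-1,2)
−g: flip: (2,-1,2)→(2,1,2)
−g: reduced (well bottom): (2,1,2) with a≤c, −a<b≤a
flip sign back: reduced form of g is (-2,-1,-2)
reduced forms (-2, -1, -2) vs (-2, -1, -2) ⇒ equivalent

yes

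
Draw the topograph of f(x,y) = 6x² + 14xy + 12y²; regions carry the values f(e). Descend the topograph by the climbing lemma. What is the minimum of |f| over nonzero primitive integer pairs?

translate: b→2 (≡14 mod 12), so (6,14,12)→(6,2,4)
flip: (6,2,4)→(4,-2,6)
reduced (well bottom): (4,-2,6) with a≤c, −a<b≤a
well minimum = a = 4

4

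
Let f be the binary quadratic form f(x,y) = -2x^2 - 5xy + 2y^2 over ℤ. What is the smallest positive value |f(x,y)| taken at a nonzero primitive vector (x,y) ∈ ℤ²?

descent: ρ → (2,5,-2)  [lands on river]
river: ρ → (-2,3,4)
river: ρ → (4,5,-1)
river: ρ → (-1,5,4)
river: ρ → (4,3,-2)
river: ρ → (-2,5,2)
river: ρ → (2,3,-4)
river: ρ → (-4,5,1)
river: ρ → (1,5,-4)
river: ρ → (-4,3,2)
closes: descent 1, river 10
min |a| on river = 1

1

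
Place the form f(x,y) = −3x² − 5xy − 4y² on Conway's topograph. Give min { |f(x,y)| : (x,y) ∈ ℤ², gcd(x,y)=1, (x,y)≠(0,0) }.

translate: b→-1 (≡5 mod 6), so (3,5,4)→(3,-1,2)
flip: (3,-1,2)→(2,1,3)
reduced (well bottom): (2,1,3) with a≤c, −a<b≤a
well minimum |f| = |-2| = 2 (negative-definite)

2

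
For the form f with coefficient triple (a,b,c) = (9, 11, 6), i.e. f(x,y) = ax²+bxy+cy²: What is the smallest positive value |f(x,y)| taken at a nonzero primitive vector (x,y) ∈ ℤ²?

translate: b→-7 (≡11 mod 18), so (9,11,6)→(9,-7,4)
flip: (9,-7,4)→(4,7,9)
translate: b→-1 (≡7 mod 8), so (4,7,9)→(4,-1,6)
reduced (well bottom): (4,-1,6) with a≤c, −a<b≤a
well minimum = a = 4

4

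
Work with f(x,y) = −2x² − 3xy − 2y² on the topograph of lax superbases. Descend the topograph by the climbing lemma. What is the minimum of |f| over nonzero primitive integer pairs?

translate: b→-1 (≡3 mod 4), so (2,3,2)→(2,-1,1)
flip: (2,-1,1)→(1,1,2)
reduced (well bottom): (1,1,2) with a≤c, −a<b≤a
well minimum |f| = |-1| = 1 (negative-definite)

1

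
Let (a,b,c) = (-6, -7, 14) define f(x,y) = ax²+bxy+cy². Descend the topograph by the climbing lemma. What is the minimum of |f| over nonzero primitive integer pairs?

descent: ρ → (14,7,-6)
descent: ρ → (-6,17,4)  [lands on river]
river: ρ → (4,15,-10)
river: ρ → (-10,5,9)
river: ρ → (9,13,-6)
river: ρ → (-6,11,11)
river: ρ → (11,11,-6)
river: ρ → (-6,13,9)
river: ρ → (9,5,-10)
river: ρ → (-10,15,4)
river: ρ → (4,17,-6)
river: ρ → (-6,19,1)
river: ρ → (1,19,-6)
closes: descent 2, river 12
min |a| on river = 1

1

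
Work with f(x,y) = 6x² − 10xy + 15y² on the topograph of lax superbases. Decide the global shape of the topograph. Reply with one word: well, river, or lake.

D = b²−4ac = (-10)² − 4·6·15 = -260
D < 0 ⇒ definite ⇒ every region one sign ⇒ single well

well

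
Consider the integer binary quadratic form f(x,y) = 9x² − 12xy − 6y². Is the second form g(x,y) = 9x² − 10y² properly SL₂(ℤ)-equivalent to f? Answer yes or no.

D₁ = 360, D₂ = 360
river cycle of f (length 6): (-6, 12, 9), (9, 6, -9), (-9, 12, 6), (6, 12, -9), (-9, 6, 9), (9, 12, -6)
river cycle of g (length 2): (9, 18, -1), (-1, 18, 9)
cycles differ ⇒ inequivalent

no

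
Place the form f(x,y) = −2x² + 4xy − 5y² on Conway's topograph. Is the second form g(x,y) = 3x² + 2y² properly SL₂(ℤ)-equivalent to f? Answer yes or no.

D₁ = -24, D₂ = -24
f is negative-definite; reduce −f:
−f: translate: b→0 (≡-4 mod 4), so (2,-4,5)→(2,0,3)
−f: reduced (well bottom): (2,0,3) with a≤c, −a<b≤a
flip sign back: reduced form of f is (-2,0,-3)
g: flip: (3,0,2)→(2,0,3)
g: reduced (well bottom): (2,0,3) with a≤c, −a<b≤a
reduced forms (-2, 0, -3) vs (2, 0, 3) ⇒ inequivalent

no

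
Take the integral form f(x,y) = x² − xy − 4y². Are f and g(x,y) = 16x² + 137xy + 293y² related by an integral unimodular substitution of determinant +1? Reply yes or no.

D₁ = 17, D₂ = 17
river cycle of f (length 6): (1, 3, -2), (-2, 1, 2), (2, 3, -1), (-1, 3, 2), (2, 1, -2), (-2, 3, 1)
river cycle of g (length 6): (1, 3, -2), (-2, 1, 2), (2, 3, -1), (-1, 3, 2), (2, 1, -2), (-2, 3, 1)
cycles coincide ⇒ equivalent

yes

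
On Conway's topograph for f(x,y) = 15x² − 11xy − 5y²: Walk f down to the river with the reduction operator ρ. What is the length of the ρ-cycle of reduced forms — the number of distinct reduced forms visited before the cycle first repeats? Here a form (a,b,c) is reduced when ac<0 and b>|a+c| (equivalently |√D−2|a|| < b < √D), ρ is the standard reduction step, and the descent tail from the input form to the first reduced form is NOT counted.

D = 421, ⌊√D⌋ = 20
descent: ρ → (-5,11,15)  [lands on river]
river: ρ → (15,19,-1)
river: ρ → (-1,19,15)
river: ρ → (15,11,-5)
river: ρ → (-5,19,3)
river: ρ → (3,17,-11)
river: ρ → (-11,5,9)
river: ρ → (9,13,-7)
river: ρ → (-7,15,7)
river: ρ → (7,13,-9)
river: ρ → (-9,5,11)
river: ρ → (11,17,-3)
river: ρ → (-3,19,5)
river: ρ → (5,11,-15)
river: ρ → (-15,19,1)
river: ρ → (1,19,-15)
river: ρ → (-15,11,5)
river: ρ → (5,19,-3)
river: ρ → (-3,17,11)
river: ρ → (11,5,-9)
river: ρ → (-9,13,7)
river: ρ → (7,15,-7)
river: ρ → (-7,13,9)
river: ρ → (9,5,-11)
river: ρ → (-11,17,3)
river: ρ → (3,19,-5)
ρ-cycle length = 26 (tail of 1 descent step not counted)

26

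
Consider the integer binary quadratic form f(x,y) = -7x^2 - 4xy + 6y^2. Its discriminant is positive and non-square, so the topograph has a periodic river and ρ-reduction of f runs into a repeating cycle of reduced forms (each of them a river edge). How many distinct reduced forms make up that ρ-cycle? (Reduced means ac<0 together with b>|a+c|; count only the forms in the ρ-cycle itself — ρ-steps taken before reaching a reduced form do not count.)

D = 184, ⌊√D⌋ = 13
descent: ρ → (6,4,-7)  [lands on river]
river: ρ → (-7,10,3)
river: ρ → (3,8,-10)
river: ρ → (-10,12,1)
river: ρ → (1,12,-10)
river: ρ → (-10,8,3)
river: ρ → (3,10,-7)
river: ρ → (-7,4,6)
river: ρ → (6,8,-5)
river: ρ → (-5,12,2)
river: ρ → (2,12,-5)
river: ρ → (-5,8,6)
ρ-cycle length = 12 (tail of 1 descent step not counted)

12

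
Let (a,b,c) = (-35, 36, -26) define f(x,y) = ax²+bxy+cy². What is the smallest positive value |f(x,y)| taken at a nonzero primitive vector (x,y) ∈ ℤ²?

translate: b→34 (≡-36 mod 70), so (35,-36,26)→(35,34,25)
flip: (35,34,25)→(25,-34,35)
translate: b→16 (≡-34 mod 50), so (25,-34,35)→(25,16,26)
reduced (well bottom): (25,16,26) with a≤c, −a<b≤a
well minimum |f| = |-25| = 25 (negative-definite)

25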